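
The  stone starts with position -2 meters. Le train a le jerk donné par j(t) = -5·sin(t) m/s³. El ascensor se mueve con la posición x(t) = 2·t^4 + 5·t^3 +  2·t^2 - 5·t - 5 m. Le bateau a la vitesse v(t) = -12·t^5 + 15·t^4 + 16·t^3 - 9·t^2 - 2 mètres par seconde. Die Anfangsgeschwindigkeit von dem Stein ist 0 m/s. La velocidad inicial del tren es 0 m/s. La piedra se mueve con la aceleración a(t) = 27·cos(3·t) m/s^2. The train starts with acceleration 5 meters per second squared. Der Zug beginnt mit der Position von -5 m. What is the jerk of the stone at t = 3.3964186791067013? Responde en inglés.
To solve this, we need to take 1 derivative of our acceleration equation a(t) = 27·cos(3·t). Differentiating acceleration, we get jerk: j(t) = -81·sin(3·t). Using j(t) = -81·sin(3·t) and substituting t = 3.3964186791067013, we find j = 56.0649922288715.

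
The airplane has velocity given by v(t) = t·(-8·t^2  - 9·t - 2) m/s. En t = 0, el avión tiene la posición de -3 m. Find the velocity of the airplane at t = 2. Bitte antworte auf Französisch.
En utilisant v(t) = t·(-8·t^2 - 9·t - 2) et en substituant t = 2, nous trouvons v = -104.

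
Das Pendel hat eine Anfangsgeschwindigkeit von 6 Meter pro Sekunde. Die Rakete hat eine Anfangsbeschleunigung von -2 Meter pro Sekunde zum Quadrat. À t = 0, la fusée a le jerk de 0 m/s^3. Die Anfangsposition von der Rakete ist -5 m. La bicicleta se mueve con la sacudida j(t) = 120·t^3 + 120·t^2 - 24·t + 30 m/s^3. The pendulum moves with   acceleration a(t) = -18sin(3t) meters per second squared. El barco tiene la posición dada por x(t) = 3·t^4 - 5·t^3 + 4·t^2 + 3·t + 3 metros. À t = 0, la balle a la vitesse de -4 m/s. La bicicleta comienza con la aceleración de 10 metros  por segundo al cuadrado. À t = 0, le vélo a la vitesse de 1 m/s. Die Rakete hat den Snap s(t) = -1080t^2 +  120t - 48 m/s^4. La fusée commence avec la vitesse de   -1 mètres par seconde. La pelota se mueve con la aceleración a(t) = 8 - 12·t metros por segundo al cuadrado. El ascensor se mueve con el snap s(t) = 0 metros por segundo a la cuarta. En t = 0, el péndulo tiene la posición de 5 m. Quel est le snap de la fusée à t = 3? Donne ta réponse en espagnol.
Usando s(t) = -1080·t^2 + 120·t - 48 y sustituyendo t = 3, encontramos s = -9408.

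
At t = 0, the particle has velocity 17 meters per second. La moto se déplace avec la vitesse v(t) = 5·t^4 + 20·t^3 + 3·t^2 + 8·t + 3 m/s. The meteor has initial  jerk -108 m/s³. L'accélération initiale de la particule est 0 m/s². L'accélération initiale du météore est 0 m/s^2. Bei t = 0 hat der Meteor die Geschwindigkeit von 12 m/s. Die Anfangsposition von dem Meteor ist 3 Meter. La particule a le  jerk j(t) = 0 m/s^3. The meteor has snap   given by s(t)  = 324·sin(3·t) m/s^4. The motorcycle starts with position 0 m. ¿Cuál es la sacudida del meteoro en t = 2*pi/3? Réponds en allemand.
Wir müssen unsere Gleichung für den Snap s(t) = 324·sin(3·t) 1-mal integrieren. Mit ∫s(t)dt und Anwendung von j(0) = -108, finden wir j(t) = -108·cos(3·t). Mit j(t) = -108·cos(3·t) und Einsetzen von t = 2*pi/3, finden wir j = -108.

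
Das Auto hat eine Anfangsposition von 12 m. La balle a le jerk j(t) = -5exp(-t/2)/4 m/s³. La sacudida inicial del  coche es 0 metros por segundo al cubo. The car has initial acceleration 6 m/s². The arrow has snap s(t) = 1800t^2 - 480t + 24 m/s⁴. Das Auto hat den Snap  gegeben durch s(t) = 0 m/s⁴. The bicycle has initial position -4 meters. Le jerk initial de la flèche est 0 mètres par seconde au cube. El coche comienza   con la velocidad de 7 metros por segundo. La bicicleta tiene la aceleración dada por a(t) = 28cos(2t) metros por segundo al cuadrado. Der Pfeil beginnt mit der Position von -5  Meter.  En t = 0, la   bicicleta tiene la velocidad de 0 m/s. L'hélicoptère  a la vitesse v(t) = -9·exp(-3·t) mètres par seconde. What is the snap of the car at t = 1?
From the given snap equation s(t) = 0, we substitute t = 1 to get s = 0.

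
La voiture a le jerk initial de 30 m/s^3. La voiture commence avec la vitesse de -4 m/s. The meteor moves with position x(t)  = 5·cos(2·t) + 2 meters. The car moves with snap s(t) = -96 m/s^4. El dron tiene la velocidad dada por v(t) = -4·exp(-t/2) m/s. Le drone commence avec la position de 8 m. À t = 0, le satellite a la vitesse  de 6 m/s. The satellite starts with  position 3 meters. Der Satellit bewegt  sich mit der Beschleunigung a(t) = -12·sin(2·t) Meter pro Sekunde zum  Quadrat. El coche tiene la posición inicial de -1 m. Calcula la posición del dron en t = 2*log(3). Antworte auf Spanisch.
Necesitamos integrar nuestra ecuación de la velocidad v(t) = -4·exp(-t/2) 1 vez. Integrando la velocidad y usando la condición inicial x(0) = 8, obtenemos x(t) = 8·exp(-t/2). De la ecuación de la posición x(t) = 8·exp(-t/2), sustituimos t = 2*log(3) para obtener x = 8/3.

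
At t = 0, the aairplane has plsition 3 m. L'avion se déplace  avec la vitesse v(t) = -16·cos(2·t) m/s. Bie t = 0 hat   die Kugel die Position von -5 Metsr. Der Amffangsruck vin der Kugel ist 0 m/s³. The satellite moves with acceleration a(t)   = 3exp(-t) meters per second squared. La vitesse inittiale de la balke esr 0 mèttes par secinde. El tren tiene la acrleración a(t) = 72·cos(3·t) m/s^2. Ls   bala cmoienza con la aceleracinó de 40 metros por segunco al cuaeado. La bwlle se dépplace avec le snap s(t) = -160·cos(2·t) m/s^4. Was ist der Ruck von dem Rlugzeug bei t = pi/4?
Wir müssen unsere Gleichung für die Geschwindigkeit v(t) = -16·cos(2·t) 2-mal ableiten. Durch Ableiten von der Geschwindigkeit erhalten wir die Beschleunigung: a(t) = 32·sin(2·t). Durch Ableiten von der Beschleunigung erhalten wir den Ruck: j(t) = 64·cos(2·t). Mit j(t) = 64·cos(2·t) und Einsetzen von t = pi/4, finden wir j = 0.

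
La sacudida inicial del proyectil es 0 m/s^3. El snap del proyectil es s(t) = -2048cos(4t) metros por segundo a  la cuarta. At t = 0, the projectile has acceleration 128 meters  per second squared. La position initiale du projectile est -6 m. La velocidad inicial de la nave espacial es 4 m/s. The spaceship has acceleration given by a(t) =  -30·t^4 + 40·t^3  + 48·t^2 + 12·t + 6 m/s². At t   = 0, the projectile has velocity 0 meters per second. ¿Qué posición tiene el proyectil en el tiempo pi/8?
Partiendo del snap s(t) = -2048·cos(4·t), tomamos 4 antiderivadas. Tomando ∫s(t)dt y aplicando j(0) = 0, encontramos j(t) = -512·sin(4·t). Integrando la sacudida y usando la condición inicial a(0) = 128, obtenemos a(t) = 128·cos(4·t). La antiderivada de la aceleración, con v(0) = 0, da la velocidad: v(t) = 32·sin(4·t). La integral de la velocidad, con x(0) = -6, da la posición: x(t) = 2 - 8·cos(4·t). Tenemos la posición x(t) = 2 - 8·cos(4·t). Sustituyendo t = pi/8: x(pi/8) = 2.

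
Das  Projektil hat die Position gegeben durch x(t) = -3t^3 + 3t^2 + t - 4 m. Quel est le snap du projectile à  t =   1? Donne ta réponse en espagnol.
Partiendo de la posición x(t) = -3·t^3 + 3·t^2 + t - 4, tomamos 4 derivadas. La derivada de la posición da la velocidad: v(t) = -9·t^2 + 6·t + 1. Derivando la velocidad, obtenemos la aceleración: a(t) = 6 - 18·t. Derivando la aceleración, obtenemos la sacudida: j(t) = -18. La derivada de la sacudida da el snap: s(t) = 0. De la ecuación del snap s(t) = 0, sustituimos t = 1 para obtener s = 0.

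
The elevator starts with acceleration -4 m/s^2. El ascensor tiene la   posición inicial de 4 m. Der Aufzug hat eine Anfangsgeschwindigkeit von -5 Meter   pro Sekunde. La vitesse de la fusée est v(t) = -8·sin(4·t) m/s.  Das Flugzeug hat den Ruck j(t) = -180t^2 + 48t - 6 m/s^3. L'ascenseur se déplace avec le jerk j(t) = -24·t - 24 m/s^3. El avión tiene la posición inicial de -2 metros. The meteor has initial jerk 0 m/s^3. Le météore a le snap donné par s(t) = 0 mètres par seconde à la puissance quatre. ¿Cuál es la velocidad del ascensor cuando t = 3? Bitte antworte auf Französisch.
Nous devons trouver la primitive de notre équation du jerk j(t) = -24·t - 24 2 fois. En intégrant le jerk et en utilisant la condition initiale a(0) = -4, nous obtenons a(t) = -12·t^2 - 24·t - 4. En intégrant l'accélération et en utilisant la condition initiale v(0) = -5, nous obtenons v(t) = -4·t^3 - 12·t^2 - 4·t - 5. En utilisant v(t) = -4·t^3 - 12·t^2 - 4·t - 5 et en substituant t = 3, nous trouvons v = -233.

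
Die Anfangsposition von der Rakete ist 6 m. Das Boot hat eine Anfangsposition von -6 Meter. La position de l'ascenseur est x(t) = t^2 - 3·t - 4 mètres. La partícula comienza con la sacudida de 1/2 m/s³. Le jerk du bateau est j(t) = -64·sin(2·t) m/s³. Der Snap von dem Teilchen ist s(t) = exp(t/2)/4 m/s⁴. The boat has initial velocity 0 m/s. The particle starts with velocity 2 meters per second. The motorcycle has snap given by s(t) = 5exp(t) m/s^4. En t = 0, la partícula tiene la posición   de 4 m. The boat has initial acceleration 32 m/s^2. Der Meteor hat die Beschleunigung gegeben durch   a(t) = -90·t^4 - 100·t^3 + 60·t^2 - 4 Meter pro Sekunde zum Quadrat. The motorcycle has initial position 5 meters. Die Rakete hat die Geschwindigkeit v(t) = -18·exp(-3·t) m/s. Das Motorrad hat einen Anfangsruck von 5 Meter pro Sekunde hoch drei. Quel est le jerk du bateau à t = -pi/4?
En utilisant j(t) = -64·sin(2·t) et en substituant t = -pi/4, nous trouvons j = 64.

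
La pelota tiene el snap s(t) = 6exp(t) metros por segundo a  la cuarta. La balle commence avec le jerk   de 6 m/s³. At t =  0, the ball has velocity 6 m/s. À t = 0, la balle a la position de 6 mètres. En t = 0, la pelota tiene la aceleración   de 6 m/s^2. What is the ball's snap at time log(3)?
Using s(t) = 6·exp(t) and substituting t = log(3), we find s = 18.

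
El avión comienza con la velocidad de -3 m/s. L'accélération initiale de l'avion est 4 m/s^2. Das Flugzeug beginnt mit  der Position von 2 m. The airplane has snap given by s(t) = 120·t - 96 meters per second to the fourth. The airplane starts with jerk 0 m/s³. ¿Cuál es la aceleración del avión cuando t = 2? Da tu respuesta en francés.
En partant du snap s(t) = 120·t - 96, nous prenons 2 primitives. En intégrant le snap et en utilisant la condition initiale j(0) = 0, nous obtenons j(t) = 12·t·(5·t - 8). En prenant ∫j(t)dt et en appliquant a(0) = 4, nous trouvons a(t) = 20·t^3 - 48·t^2 + 4. En utilisant a(t) = 20·t^3 - 48·t^2 + 4 et en substituant t = 2, nous trouvons a = -28.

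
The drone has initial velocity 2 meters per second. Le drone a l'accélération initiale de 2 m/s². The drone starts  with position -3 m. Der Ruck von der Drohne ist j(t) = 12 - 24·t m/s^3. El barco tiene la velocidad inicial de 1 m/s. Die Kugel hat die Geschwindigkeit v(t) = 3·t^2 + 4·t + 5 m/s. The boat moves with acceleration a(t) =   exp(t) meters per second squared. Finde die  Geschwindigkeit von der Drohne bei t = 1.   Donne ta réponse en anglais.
We need to integrate our jerk equation j(t) = 12 - 24·t 2 times. The integral of jerk, with a(0) = 2, gives acceleration: a(t) = -12·t^2 + 12·t + 2. Taking ∫a(t)dt and applying v(0) = 2, we find v(t) = -4·t^3 + 6·t^2 + 2·t + 2. We have velocity v(t) = -4·t^3 + 6·t^2 + 2·t + 2. Substituting t = 1: v(1) = 6.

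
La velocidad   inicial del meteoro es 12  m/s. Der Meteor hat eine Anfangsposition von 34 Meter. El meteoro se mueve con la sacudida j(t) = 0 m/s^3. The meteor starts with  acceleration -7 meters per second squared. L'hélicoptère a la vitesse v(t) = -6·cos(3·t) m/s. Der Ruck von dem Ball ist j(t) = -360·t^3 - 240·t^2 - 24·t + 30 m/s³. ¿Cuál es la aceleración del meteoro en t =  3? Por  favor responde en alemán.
Ausgehend von dem Ruck j(t) = 0, nehmen wir 1 Integral. Das Integral von dem Ruck, mit a(0) = -7, ergibt die Beschleunigung: a(t) = -7. Mit a(t) = -7 und Einsetzen von t = 3, finden wir a = -7.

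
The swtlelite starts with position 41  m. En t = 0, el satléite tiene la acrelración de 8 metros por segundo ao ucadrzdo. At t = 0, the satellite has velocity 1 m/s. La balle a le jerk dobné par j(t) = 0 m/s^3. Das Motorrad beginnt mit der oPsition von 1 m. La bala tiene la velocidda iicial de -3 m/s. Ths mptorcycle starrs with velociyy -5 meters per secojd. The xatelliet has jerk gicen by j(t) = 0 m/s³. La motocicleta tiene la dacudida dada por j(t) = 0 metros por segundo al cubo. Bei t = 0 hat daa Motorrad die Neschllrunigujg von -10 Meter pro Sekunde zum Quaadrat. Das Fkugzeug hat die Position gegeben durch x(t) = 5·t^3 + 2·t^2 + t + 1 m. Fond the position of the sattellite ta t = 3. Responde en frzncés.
Nous devons intégrer notre équation du jerk j(t) = 0 3 fois. La primitive du jerk est l'accélération. En utilisant a(0) = 8, nous obtenons a(t) = 8. En prenant ∫a(t)dt et en appliquant v(0) = 1, nous trouvons v(t) = 8·t + 1. La primitive de la vitesse, avec x(0) = 41, donne la position: x(t) = 4·t^2 + t + 41. De l'équation de la position x(t) = 4·t^2 + t + 41, nous substituons t = 3 pour obtenir x = 80.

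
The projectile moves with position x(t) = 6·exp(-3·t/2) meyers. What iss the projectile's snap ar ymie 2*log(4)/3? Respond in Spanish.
Para resolver esto, necesitamos tomar 4 derivadas de nuestra ecuación de la posición x(t) = 6·exp(-3·t/2). Derivando la posición, obtenemos la velocidad: v(t) = -9·exp(-3·t/2). La derivada de la velocidad da la aceleración: a(t) = 27·exp(-3·t/2)/2. Tomando d/dt de a(t), encontramos j(t) = -81·exp(-3·t/2)/4. La derivada de la sacudida da el snap: s(t) = 243·exp(-3·t/2)/8. De la ecuación del snap s(t) = 243·exp(-3·t/2)/8, sustituimos t = 2*log(4)/3 para obtener s = 243/32.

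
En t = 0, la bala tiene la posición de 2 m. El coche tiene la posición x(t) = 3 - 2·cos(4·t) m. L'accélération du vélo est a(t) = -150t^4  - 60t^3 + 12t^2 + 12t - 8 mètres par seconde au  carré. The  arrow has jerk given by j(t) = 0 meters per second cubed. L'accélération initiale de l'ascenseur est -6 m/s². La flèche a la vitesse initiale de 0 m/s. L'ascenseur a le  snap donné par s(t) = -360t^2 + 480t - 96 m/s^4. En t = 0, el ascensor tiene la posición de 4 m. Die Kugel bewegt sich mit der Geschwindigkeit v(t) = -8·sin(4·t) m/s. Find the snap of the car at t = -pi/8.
We must differentiate our position equation x(t) = 3 - 2·cos(4·t) 4 times. Taking d/dt of x(t), we find v(t) = 8·sin(4·t). Taking d/dt of v(t), we find a(t) = 32·cos(4·t). The derivative of acceleration gives jerk: j(t) = -128·sin(4·t). Differentiating jerk, we get snap: s(t) = -512·cos(4·t). Using s(t) = -512·cos(4·t) and substituting t = -pi/8, we find s = 0.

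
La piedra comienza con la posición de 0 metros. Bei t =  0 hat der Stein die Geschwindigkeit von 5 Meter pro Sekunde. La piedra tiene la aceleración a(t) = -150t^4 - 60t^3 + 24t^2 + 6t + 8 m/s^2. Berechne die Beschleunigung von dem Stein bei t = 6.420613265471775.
Mit a(t) = -150·t^4 - 60·t^3 + 24·t^2 + 6·t + 8 und Einsetzen von t = 6.420613265471775, finden wir a = -269761.324969150.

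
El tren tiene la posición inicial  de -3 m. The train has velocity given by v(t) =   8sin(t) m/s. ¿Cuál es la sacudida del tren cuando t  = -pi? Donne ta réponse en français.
Pour résoudre ceci, nous devons prendre 2 dérivées de notre équation de la vitesse v(t) = 8·sin(t). La dérivée de la vitesse donne l'accélération: a(t) = 8·cos(t). En dérivant l'accélération, nous obtenons le jerk: j(t) = -8·sin(t). Nous avons le jerk j(t) = -8·sin(t). En substituant t = -pi: j(-pi) = 0.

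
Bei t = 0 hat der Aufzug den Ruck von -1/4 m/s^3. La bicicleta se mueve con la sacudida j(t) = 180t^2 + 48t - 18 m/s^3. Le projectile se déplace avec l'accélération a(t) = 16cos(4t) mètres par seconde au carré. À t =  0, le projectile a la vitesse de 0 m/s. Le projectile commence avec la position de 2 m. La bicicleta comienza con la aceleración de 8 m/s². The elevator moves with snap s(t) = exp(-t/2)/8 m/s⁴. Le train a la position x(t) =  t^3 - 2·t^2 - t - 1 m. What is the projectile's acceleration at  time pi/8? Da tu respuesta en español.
Tenemos la aceleración a(t) = 16·cos(4·t). Sustituyendo t = pi/8: a(pi/8) = 0.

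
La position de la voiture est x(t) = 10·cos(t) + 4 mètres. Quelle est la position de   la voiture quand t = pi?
De l'équation de la position x(t) = 10·cos(t) + 4, nous substituons t = pi pour obtenir x = -6.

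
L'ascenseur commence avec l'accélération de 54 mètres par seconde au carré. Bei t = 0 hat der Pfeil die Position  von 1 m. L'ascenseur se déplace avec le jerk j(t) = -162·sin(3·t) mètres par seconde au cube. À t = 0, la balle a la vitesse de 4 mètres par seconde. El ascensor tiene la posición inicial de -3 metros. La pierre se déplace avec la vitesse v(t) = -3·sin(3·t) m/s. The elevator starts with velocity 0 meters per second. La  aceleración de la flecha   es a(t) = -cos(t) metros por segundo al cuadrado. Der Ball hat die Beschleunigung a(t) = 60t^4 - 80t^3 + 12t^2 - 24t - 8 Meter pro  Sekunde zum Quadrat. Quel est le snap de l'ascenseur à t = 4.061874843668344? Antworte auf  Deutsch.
Um dies zu lösen, müssen wir 1 Ableitung unserer Gleichung für den Ruck j(t) = -162·sin(3·t) nehmen. Durch Ableiten von dem Ruck erhalten wir den Snap: s(t) = -486·cos(3·t). Mit s(t) = -486·cos(3·t) und Einsetzen von t = 4.061874843668344, finden wir s = -451.196392820397.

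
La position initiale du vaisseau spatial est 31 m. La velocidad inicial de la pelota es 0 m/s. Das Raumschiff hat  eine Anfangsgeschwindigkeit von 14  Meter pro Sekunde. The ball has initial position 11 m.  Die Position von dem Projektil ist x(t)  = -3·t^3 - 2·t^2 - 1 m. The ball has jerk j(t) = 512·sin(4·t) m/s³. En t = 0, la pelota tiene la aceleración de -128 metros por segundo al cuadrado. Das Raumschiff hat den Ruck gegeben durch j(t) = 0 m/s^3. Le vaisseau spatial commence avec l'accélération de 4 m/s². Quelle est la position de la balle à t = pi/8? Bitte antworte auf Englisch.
To solve this, we need to take 3 antiderivatives of our jerk equation j(t) = 512·sin(4·t). Taking ∫j(t)dt and applying a(0) = -128, we find a(t) = -128·cos(4·t). Finding the antiderivative of a(t) and using v(0) = 0: v(t) = -32·sin(4·t). Finding the antiderivative of v(t) and using x(0) = 11: x(t) = 8·cos(4·t) + 3. We have position x(t) = 8·cos(4·t) + 3. Substituting t = pi/8: x(pi/8) = 3.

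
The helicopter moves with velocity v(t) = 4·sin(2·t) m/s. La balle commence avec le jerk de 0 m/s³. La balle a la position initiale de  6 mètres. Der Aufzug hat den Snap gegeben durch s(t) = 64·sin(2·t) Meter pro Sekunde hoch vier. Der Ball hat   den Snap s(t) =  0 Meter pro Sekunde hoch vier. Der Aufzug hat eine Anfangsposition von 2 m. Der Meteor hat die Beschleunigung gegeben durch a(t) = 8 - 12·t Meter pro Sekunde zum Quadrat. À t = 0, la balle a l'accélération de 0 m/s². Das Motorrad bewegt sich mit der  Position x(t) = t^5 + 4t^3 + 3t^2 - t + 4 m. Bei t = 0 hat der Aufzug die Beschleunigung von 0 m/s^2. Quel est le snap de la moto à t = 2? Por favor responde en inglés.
We must differentiate our position equation x(t) = t^5 + 4·t^3 + 3·t^2 - t + 4 4 times. Differentiating position, we get velocity: v(t) = 5·t^4 + 12·t^2 + 6·t - 1. Differentiating velocity, we get acceleration: a(t) = 20·t^3 + 24·t + 6. Taking d/dt of a(t), we find j(t) = 60·t^2 + 24. The derivative of jerk gives snap: s(t) = 120·t. Using s(t) = 120·t and substituting t = 2, we find s = 240.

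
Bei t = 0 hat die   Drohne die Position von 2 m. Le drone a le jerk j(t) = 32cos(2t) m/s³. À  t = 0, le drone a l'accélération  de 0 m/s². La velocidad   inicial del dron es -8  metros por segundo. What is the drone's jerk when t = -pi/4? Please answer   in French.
En utilisant j(t) = 32·cos(2·t) et en substituant t = -pi/4, nous trouvons j = 0.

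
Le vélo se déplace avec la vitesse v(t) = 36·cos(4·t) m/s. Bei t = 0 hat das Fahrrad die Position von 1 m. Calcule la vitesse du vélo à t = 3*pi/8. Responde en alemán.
Mit v(t) = 36·cos(4·t) und Einsetzen von t = 3*pi/8, finden wir v = 0.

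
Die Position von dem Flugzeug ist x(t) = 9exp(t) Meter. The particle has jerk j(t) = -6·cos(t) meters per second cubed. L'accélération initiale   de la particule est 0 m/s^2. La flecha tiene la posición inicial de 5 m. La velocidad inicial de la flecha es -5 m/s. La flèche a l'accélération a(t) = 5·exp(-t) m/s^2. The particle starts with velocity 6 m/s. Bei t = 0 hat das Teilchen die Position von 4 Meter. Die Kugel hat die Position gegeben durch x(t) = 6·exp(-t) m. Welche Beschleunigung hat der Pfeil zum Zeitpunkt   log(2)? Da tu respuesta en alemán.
Aus der Gleichung für die Beschleunigung a(t) = 5·exp(-t), setzen wir t = log(2) ein und erhalten a = 5/2.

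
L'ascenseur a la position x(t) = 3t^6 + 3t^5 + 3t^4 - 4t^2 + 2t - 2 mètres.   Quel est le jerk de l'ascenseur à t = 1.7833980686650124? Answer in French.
En partant de la position x(t) = 3·t^6 + 3·t^5 + 3·t^4 - 4·t^2 + 2·t - 2, nous prenons 3 dérivées. La dérivée de la position donne la vitesse: v(t) = 18·t^5 + 15·t^4 + 12·t^3 - 8·t + 2. En dérivant la vitesse, nous obtenons l'accélération: a(t) = 90·t^4 + 60·t^3 + 36·t^2 - 8. La dérivée de l'accélération donne le jerk: j(t) = 360·t^3 + 180·t^2 + 72·t. En utilisant j(t) = 360·t^3 + 180·t^2 + 72·t et en substituant t = 1.7833980686650124, nous trouvons j = 2742.85690962950.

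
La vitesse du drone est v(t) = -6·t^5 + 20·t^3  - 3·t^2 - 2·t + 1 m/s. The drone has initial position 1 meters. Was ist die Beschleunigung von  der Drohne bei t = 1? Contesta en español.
Partiendo de la velocidad v(t) = -6·t^5 + 20·t^3 - 3·t^2 - 2·t + 1, tomamos 1 derivada. Derivando la velocidad, obtenemos la aceleración: a(t) = -30·t^4 + 60·t^2 - 6·t - 2. Usando a(t) = -30·t^4 + 60·t^2 - 6·t - 2 y sustituyendo t = 1, encontramos a = 22.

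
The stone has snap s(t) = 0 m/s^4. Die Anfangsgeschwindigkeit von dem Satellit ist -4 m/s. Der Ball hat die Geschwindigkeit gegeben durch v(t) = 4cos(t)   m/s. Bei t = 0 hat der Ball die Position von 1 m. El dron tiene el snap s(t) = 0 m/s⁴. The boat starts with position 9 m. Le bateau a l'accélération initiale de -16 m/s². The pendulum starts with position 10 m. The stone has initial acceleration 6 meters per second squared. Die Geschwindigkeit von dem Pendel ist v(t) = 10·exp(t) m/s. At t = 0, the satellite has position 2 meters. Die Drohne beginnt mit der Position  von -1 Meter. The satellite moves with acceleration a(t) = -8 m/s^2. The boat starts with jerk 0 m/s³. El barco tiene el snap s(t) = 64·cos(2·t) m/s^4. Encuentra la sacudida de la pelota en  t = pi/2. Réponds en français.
En partant de la vitesse v(t) = 4·cos(t), nous prenons 2 dérivées. En prenant d/dt de v(t), nous trouvons a(t) = -4·sin(t). La dérivée de l'accélération donne le jerk: j(t) = -4·cos(t). De l'équation du jerk j(t) = -4·cos(t), nous substituons t = pi/2 pour obtenir j = 0.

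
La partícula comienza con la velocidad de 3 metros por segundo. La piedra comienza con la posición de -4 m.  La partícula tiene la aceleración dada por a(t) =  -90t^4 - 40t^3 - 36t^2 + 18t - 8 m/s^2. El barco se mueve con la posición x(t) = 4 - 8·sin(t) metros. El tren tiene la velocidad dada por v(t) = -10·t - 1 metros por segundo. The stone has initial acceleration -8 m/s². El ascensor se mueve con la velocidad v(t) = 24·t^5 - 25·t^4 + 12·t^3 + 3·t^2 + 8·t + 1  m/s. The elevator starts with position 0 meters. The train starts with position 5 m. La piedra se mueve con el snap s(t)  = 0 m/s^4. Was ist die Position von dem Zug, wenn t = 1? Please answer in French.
Nous devons intégrer notre équation de la vitesse v(t) = -10·t - 1 1 fois. En prenant ∫v(t)dt et en appliquant x(0) = 5, nous trouvons x(t) = -5·t^2 - t + 5. Nous avons la position x(t) = -5·t^2 - t + 5. En substituant t = 1: x(1) = -1.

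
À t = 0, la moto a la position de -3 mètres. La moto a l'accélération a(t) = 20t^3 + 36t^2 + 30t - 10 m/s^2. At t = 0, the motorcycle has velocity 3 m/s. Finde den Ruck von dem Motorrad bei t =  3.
Ausgehend von der Beschleunigung a(t) = 20·t^3 + 36·t^2 + 30·t - 10, nehmen wir 1 Ableitung. Die Ableitung von der Beschleunigung ergibt den Ruck: j(t) = 60·t^2 + 72·t + 30. Wir haben den Ruck j(t) = 60·t^2 + 72·t + 30. Durch Einsetzen von t = 3: j(3) = 786.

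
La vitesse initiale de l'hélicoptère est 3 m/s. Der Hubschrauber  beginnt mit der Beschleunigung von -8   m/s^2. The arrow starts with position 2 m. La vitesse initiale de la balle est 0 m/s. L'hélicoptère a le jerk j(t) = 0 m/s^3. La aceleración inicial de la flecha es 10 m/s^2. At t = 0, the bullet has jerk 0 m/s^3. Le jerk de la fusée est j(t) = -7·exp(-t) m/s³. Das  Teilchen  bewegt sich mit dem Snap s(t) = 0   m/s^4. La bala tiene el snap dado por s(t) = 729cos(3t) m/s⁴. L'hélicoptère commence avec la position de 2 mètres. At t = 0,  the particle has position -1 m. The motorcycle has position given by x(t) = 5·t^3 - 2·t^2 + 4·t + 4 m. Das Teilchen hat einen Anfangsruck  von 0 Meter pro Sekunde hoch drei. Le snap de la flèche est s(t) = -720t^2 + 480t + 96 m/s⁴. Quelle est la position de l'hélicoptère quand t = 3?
Nous devons intégrer notre équation du jerk j(t) = 0 3 fois. En intégrant le jerk et en utilisant la condition initiale a(0) = -8, nous obtenons a(t) = -8. En intégrant l'accélération et en utilisant la condition initiale v(0) = 3, nous obtenons v(t) = 3 - 8·t. En prenant ∫v(t)dt et en appliquant x(0) = 2, nous trouvons x(t) = -4·t^2 + 3·t + 2. De l'équation de la position x(t) = -4·t^2 + 3·t + 2, nous substituons t = 3 pour obtenir x = -25.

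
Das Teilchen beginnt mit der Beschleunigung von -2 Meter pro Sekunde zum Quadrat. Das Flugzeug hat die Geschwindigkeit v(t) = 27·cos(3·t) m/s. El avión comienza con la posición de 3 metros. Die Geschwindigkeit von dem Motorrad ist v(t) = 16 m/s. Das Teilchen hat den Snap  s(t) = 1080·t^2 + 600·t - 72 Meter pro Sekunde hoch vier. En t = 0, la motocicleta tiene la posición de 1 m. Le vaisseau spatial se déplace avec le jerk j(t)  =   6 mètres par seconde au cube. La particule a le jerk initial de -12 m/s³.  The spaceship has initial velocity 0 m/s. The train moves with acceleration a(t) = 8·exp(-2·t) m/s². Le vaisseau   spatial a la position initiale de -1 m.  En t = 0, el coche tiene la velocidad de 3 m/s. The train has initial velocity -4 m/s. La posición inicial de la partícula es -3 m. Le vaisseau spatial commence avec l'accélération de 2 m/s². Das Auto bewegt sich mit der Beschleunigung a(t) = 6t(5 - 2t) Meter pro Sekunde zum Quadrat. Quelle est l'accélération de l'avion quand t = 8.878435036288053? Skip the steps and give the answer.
a(8.878435036288053) = -80.8115186381434.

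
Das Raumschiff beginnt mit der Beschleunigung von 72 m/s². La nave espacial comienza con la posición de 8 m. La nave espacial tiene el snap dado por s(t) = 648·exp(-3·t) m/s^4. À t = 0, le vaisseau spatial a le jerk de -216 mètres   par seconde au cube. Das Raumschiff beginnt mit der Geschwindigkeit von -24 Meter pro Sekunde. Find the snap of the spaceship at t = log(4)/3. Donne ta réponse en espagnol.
Usando s(t) = 648·exp(-3·t) y sustituyendo t = log(4)/3, encontramos s = 162.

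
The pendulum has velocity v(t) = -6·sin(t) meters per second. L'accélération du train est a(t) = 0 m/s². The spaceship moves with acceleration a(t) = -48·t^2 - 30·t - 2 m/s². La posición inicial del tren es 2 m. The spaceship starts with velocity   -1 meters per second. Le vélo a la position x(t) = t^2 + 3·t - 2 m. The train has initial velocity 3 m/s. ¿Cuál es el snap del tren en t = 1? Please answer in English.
We must differentiate our acceleration equation a(t) = 0 2 times. The derivative of acceleration gives jerk: j(t) = 0. The derivative of jerk gives snap: s(t) = 0. We have snap s(t) = 0. Substituting t = 1: s(1) = 0.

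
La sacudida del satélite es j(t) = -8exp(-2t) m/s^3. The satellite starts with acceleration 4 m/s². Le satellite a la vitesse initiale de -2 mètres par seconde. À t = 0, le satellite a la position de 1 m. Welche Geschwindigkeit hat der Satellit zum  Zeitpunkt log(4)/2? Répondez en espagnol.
Partiendo de la sacudida j(t) = -8·exp(-2·t), tomamos 2 antiderivadas. Tomando ∫j(t)dt y aplicando a(0) = 4, encontramos a(t) = 4·exp(-2·t). La integral de la aceleración, con v(0) = -2, da la velocidad: v(t) = -2·exp(-2·t). De la ecuación de la velocidad v(t) = -2·exp(-2·t), sustituimos t = log(4)/2 para obtener v = -1/2.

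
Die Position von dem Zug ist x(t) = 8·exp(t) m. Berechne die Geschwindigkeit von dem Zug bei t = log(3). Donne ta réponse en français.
Pour résoudre ceci, nous devons prendre 1 dérivée de notre équation de la position x(t) = 8·exp(t). En dérivant la position, nous obtenons la vitesse: v(t) = 8·exp(t). Nous avons la vitesse v(t) = 8·exp(t). En substituant t = log(3): v(log(3)) = 24.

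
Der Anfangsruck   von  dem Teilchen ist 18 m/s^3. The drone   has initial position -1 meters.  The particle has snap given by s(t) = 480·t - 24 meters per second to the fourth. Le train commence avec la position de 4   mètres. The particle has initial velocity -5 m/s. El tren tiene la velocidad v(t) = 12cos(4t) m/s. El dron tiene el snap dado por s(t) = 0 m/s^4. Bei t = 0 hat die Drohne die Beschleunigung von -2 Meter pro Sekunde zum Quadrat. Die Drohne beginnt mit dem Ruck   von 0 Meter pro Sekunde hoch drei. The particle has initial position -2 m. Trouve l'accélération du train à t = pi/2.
Pour résoudre ceci, nous devons prendre 1 dérivée de notre équation de la vitesse v(t) = 12·cos(4·t). La dérivée de la vitesse donne l'accélération: a(t) = -48·sin(4·t). De l'équation de l'accélération a(t) = -48·sin(4·t), nous substituons t = pi/2 pour obtenir a = 0.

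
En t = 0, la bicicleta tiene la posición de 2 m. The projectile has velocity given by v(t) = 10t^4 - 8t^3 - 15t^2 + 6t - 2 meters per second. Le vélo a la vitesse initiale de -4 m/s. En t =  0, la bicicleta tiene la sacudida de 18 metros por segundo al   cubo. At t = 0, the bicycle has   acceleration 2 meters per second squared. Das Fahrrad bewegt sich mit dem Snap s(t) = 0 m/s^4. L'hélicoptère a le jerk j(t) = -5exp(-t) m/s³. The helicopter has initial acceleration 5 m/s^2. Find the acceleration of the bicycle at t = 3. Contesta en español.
Partiendo del snap s(t) = 0, tomamos 2 antiderivadas. Integrando el snap y usando la condición inicial j(0) = 18, obtenemos j(t) = 18. Tomando ∫j(t)dt y aplicando a(0) = 2, encontramos a(t) = 18·t + 2. De la ecuación de la aceleración a(t) = 18·t + 2, sustituimos t = 3 para obtener a = 56.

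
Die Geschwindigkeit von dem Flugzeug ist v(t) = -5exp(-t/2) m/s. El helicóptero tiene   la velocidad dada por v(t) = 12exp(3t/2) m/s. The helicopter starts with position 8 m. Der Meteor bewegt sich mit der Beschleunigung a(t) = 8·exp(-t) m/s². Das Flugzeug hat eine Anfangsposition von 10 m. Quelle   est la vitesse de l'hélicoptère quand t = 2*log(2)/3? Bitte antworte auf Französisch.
En utilisant v(t) = 12·exp(3·t/2) et en substituant t = 2*log(2)/3, nous trouvons v = 24.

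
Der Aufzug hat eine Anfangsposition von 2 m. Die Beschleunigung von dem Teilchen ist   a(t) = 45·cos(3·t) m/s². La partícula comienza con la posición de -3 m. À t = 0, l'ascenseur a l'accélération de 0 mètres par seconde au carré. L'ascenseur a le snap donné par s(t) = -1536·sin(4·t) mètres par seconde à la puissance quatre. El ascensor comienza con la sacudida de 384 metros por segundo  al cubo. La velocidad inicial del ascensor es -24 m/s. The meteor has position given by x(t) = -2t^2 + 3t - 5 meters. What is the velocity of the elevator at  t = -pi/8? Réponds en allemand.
Wir müssen unsere Gleichung für den Snap s(t) = -1536·sin(4·t) 3-mal integrieren. Durch Integration von dem Snap und Verwendung der Anfangsbedingung j(0) = 384, erhalten wir j(t) = 384·cos(4·t). Das Integral von dem Ruck ist die Beschleunigung. Mit a(0) = 0 erhalten wir a(t) = 96·sin(4·t). Das Integral von der Beschleunigung ist die Geschwindigkeit. Mit v(0) = -24 erhalten wir v(t) = -24·cos(4·t). Wir haben die Geschwindigkeit v(t) = -24·cos(4·t). Durch Einsetzen von t = -pi/8: v(-pi/8) = 0.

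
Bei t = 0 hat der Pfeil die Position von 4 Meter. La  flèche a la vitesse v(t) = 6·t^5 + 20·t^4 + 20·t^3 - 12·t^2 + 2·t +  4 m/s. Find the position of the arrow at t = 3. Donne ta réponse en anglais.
We must find the antiderivative of our velocity equation v(t) = 6·t^5 + 20·t^4 + 20·t^3 - 12·t^2 + 2·t + 4 1 time. The antiderivative of velocity, with x(0) = 4, gives position: x(t) = t^6 + 4·t^5 + 5·t^4 - 4·t^3 + t^2 + 4·t + 4. We have position x(t) = t^6 + 4·t^5 + 5·t^4 - 4·t^3 + t^2 + 4·t + 4. Substituting t = 3: x(3) = 2023.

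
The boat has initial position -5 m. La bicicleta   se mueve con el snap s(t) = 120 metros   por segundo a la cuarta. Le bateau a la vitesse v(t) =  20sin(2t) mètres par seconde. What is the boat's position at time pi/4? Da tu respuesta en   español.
Para resolver esto, necesitamos tomar 1 integral de nuestra ecuación de la velocidad v(t) = 20·sin(2·t). Integrando la velocidad y usando la condición inicial x(0) = -5, obtenemos x(t) = 5 - 10·cos(2·t). De la ecuación de la posición x(t) = 5 - 10·cos(2·t), sustituimos t = pi/4 para obtener x = 5.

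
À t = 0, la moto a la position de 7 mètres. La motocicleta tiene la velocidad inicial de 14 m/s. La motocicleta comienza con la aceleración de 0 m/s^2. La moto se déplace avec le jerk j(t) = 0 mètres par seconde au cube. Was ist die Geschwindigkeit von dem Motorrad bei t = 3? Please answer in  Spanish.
Necesitamos integrar nuestra ecuación de la sacudida j(t) = 0 2 veces. Integrando la sacudida y usando la condición inicial a(0) = 0, obtenemos a(t) = 0. Tomando ∫a(t)dt y aplicando v(0) = 14, encontramos v(t) = 14. De la ecuación de la velocidad v(t) = 14, sustituimos t = 3 para obtener v = 14.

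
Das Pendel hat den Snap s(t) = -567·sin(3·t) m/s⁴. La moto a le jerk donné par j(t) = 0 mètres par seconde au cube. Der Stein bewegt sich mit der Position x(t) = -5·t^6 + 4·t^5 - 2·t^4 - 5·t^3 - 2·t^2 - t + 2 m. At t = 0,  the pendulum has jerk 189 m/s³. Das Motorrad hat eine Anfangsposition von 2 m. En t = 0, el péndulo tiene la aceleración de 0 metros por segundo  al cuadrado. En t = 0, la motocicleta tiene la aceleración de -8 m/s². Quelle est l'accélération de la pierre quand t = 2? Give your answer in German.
Um dies zu lösen, müssen wir 2 Ableitungen unserer Gleichung für die Position x(t) = -5·t^6 + 4·t^5 - 2·t^4 - 5·t^3 - 2·t^2 - t + 2 nehmen. Durch Ableiten von der Position erhalten wir die Geschwindigkeit: v(t) = -30·t^5 + 20·t^4 - 8·t^3 - 15·t^2 - 4·t - 1. Die Ableitung von der Geschwindigkeit ergibt die Beschleunigung: a(t) = -150·t^4 + 80·t^3 - 24·t^2 - 30·t - 4. Mit a(t) = -150·t^4 + 80·t^3 - 24·t^2 - 30·t - 4 und Einsetzen von t = 2, finden wir a = -1920.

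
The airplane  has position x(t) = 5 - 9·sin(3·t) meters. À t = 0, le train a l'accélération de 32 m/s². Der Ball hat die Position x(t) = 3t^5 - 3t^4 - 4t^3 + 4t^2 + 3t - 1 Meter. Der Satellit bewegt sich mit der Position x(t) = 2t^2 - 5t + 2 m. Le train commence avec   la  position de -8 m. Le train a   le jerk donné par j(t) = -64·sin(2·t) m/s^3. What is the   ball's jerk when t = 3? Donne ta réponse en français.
Nous devons dériver notre équation de la position x(t) = 3·t^5 - 3·t^4 - 4·t^3 + 4·t^2 + 3·t - 1 3 fois. La dérivée de la position donne la vitesse: v(t) = 15·t^4 - 12·t^3 - 12·t^2 + 8·t + 3. En prenant d/dt de v(t), nous trouvons a(t) = 60·t^3 - 36·t^2 - 24·t + 8. En prenant d/dt de a(t), nous trouvons j(t) = 180·t^2 - 72·t - 24. De l'équation du jerk j(t) = 180·t^2 - 72·t - 24, nous substituons t = 3 pour obtenir j = 1380.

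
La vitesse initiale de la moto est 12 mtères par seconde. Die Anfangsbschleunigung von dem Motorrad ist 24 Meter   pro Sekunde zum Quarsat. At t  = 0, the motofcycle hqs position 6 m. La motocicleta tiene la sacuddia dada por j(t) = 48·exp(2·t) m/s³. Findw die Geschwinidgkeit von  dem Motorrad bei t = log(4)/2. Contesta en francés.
Nous devons trouver l'intégrale de notre équation du jerk j(t) = 48·exp(2·t) 2 fois. La primitive du jerk, avec a(0) = 24, donne l'accélération: a(t) = 24·exp(2·t). En intégrant l'accélération et en utilisant la condition initiale v(0) = 12, nous obtenons v(t) = 12·exp(2·t). En utilisant v(t) = 12·exp(2·t) et en substituant t = log(4)/2, nous trouvons v = 48.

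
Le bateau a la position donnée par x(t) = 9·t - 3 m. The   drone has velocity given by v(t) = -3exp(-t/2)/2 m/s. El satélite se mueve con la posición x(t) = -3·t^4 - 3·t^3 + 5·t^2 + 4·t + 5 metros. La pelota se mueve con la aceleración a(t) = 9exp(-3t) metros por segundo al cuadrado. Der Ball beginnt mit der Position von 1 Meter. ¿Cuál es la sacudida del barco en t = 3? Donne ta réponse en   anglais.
We must differentiate our position equation x(t) = 9·t - 3 3 times. The derivative of position gives velocity: v(t) = 9. Differentiating velocity, we get acceleration: a(t) = 0. Taking d/dt of a(t), we find j(t) = 0. We have jerk j(t) = 0. Substituting t = 3: j(3) = 0.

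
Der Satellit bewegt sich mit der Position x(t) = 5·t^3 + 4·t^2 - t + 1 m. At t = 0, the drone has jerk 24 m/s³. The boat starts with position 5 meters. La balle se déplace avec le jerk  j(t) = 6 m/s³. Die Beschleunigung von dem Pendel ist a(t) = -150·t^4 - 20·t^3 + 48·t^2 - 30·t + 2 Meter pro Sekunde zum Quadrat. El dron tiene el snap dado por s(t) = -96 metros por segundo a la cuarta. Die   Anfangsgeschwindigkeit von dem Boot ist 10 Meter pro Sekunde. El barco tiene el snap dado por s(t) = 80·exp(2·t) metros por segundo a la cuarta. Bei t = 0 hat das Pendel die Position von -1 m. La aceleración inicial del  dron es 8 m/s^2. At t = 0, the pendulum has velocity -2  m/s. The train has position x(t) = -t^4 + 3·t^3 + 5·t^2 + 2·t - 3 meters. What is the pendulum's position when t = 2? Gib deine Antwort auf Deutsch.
Um dies zu lösen, müssen wir 2 Integrale unserer Gleichung für die Beschleunigung a(t) = -150·t^4 - 20·t^3 + 48·t^2 - 30·t + 2 finden. Die Stammfunktion von der Beschleunigung ist die Geschwindigkeit. Mit v(0) = -2 erhalten wir v(t) = -30·t^5 - 5·t^4 + 16·t^3 - 15·t^2 + 2·t - 2. Durch Integration von der Geschwindigkeit und Verwendung der Anfangsbedingung x(0) = -1, erhalten wir x(t) = -5·t^6 - t^5 + 4·t^4 - 5·t^3 + t^2 - 2·t - 1. Aus der Gleichung für die Position x(t) = -5·t^6 - t^5 + 4·t^4 - 5·t^3 + t^2 - 2·t - 1, setzen wir t = 2 ein und erhalten x = -329.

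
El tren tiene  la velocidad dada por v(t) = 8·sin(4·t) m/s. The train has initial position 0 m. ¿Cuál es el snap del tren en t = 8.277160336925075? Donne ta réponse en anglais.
To solve this, we need to take 3 derivatives of our velocity equation v(t) = 8·sin(4·t). Taking d/dt of v(t), we find a(t) = 32·cos(4·t). The derivative of acceleration gives jerk: j(t) = -128·sin(4·t). Taking d/dt of j(t), we find s(t) = -512·cos(4·t). Using s(t) = -512·cos(4·t) and substituting t = 8.277160336925075, we find s = 62.2677372407319.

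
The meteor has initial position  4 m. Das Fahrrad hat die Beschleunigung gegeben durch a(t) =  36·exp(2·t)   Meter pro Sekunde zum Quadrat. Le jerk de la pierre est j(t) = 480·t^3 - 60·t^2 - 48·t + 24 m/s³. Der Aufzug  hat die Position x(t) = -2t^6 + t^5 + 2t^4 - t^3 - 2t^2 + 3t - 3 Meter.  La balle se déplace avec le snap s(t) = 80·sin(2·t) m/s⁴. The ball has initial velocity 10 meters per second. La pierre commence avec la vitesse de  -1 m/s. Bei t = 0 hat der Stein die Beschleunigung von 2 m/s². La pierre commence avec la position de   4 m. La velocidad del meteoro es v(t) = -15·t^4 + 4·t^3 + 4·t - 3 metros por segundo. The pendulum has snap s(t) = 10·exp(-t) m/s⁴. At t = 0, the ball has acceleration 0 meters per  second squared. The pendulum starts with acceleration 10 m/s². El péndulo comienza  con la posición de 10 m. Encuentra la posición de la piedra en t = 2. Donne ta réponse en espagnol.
Para resolver esto, necesitamos tomar 3 antiderivadas de nuestra ecuación de la sacudida j(t) = 480·t^3 - 60·t^2 - 48·t + 24. Integrando la sacudida y usando la condición inicial a(0) = 2, obtenemos a(t) = 120·t^4 - 20·t^3 - 24·t^2 + 24·t + 2. Tomando ∫a(t)dt y aplicando v(0) = -1, encontramos v(t) = 24·t^5 - 5·t^4 - 8·t^3 + 12·t^2 + 2·t - 1. La integral de la velocidad, con x(0) = 4, da la posición: x(t) = 4·t^6 - t^5 - 2·t^4 + 4·t^3 + t^2 - t + 4. Usando x(t) = 4·t^6 - t^5 - 2·t^4 + 4·t^3 + t^2 - t + 4 y sustituyendo t = 2, encontramos x = 230.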